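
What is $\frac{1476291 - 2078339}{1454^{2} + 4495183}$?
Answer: $- \frac{602048}{6609299} \approx -0.091091$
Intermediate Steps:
$\frac{1476291 - 2078339}{1454^{2} + 4495183} = - \frac{602048}{2114116 + 4495183} = - \frac{602048}{6609299}$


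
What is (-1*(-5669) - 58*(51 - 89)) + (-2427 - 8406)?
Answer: -2960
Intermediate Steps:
(-1*(-5669) - 58*(51 - 89)) + (-2427 - 8406) = (5669 - 58*(-38)) - 10833 = (5669 + 2204) - 10833 = 7873 - 10833 = -2960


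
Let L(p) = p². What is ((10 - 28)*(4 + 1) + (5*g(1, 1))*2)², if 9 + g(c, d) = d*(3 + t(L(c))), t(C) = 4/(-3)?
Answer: 240100/9 ≈ 26678.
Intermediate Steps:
t(C) = -4/3 (t(C) = 4*(-⅓) = -4/3)
g(c, d) = -9 + 5*d/3 (g(c, d) = -9 + d*(3 - 4/3) = -9 + d*(5/3) = -9 + 5*d/3)
((10 - 28)*(4 + 1) + (5*g(1, 1))*2)² = ((10 - 28)*(4 + 1) + (5*(-9 + (5/3)*1))*2)² = (-18*5 + (5*(-9 + 5/3))*2)² = (-90 + (5*(-22/3))*2)² = (-90 - 110/3*2)² = (-90 - 220/3)² = (-490/3)² = 240100/9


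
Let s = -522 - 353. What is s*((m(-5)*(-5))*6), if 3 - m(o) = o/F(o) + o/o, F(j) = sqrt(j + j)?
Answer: 52500 - 13125*I*sqrt(10) ≈ 52500.0 - 41505.0*I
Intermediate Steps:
F(j) = sqrt(2)*sqrt(j) (F(j) = sqrt(2*j) = sqrt(2)*sqrt(j))
m(o) = 2 - sqrt(2)*sqrt(o)/2 (m(o) = 3 - (o/((sqrt(2)*sqrt(o))) + o/o) = 3 - (o*(sqrt(2)/(2*sqrt(o))) + 1) = 3 - (sqrt(2)*sqrt(o)/2 + 1) = 3 - (1 + sqrt(2)*sqrt(o)/2) = 3 + (-1 - sqrt(2)*sqrt(o)/2) = 2 - sqrt(2)*sqrt(o)/2)
s = -875
s*((m(-5)*(-5))*6) = -875*(2 - sqrt(2)*sqrt(-5)/2)*(-5)*6 = -875*(2 - sqrt(2)*I*sqrt(5)/2)*(-5)*6 = -875*(2 - I*sqrt(10)/2)*(-5)*6 = -875*(-10 + 5*I*sqrt(10)/2)*6 = -875*(-60 + 15*I*sqrt(10)) = 52500 - 13125*I*sqrt(10)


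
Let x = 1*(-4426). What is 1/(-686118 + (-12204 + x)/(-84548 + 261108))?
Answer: -17656/12114101071 ≈ -1.4575e-6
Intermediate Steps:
x = -4426
1/(-686118 + (-12204 + x)/(-84548 + 261108)) = 1/(-686118 + (-12204 - 4426)/(-84548 + 261108)) = 1/(-686118 - 16630/176560) = 1/(-686118 - 16630*1/176560) = 1/(-686118 - 1663/17656) = 1/(-12114101071/17656) = -17656/12114101071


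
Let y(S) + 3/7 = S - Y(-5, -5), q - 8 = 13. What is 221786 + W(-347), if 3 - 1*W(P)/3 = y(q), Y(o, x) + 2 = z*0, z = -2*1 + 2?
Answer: 1552091/7 ≈ 2.2173e+5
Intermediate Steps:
q = 21 (q = 8 + 13 = 21)
z = 0 (z = -2 + 2 = 0)
Y(o, x) = -2 (Y(o, x) = -2 + 0*0 = -2 + 0 = -2)
y(S) = 11/7 + S (y(S) = -3/7 + (S - 1*(-2)) = -3/7 + (S + 2) = -3/7 + (2 + S) = 11/7 + S)
W(P) = -411/7 (W(P) = 9 - 3*(11/7 + 21) = 9 - 3*158/7 = 9 - 474/7 = -411/7)
221786 + W(-347) = 221786 - 411/7 = 1552091/7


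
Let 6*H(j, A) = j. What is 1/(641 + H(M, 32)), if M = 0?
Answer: 1/641 ≈ 0.0015601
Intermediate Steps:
H(j, A) = j/6
1/(641 + H(M, 32)) = 1/(641 + (1/6)*0) = 1/(641 + 0) = 1/641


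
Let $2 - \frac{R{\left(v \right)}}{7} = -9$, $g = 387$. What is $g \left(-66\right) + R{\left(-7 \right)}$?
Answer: $-25465$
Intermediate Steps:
$R{\left(v \right)} = 77$ ($R{\left(v \right)} = 14 - -63 = 14 + 63 = 77$)
$g \left(-66\right) + R{\left(-7 \right)} = 387 \left(-66\right) + 77 = -25542 + 77 = -25465$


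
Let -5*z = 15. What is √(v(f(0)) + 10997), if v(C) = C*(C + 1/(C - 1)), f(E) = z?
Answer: √44027/2 ≈ 104.91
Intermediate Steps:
z = -3 (z = -⅕*15 = -3)
f(E) = -3
v(C) = C*(C + 1/(-1 + C))
√(v(f(0)) + 10997) = √(-3*(1 + (-3)² - 1*(-3))/(-1 - 3) + 10997) = √(-3*(1 + 9 + 3)/(-4) + 10997) = √(-3*(-¼)*13 + 10997) = √(39/4 + 10997) = √(44027/4) = √44027/2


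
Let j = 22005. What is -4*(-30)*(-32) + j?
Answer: 18165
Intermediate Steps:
-4*(-30)*(-32) + j = -4*(-30)*(-32) + 22005 = 120*(-32) + 22005 = -3840 + 22005 = 18165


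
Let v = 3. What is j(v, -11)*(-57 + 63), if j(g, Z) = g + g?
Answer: 36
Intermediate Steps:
j(g, Z) = 2*g
j(v, -11)*(-57 + 63) = (2*3)*(-57 + 63) = 6*6 = 36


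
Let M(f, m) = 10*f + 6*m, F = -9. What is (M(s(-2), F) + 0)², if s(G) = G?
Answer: 5476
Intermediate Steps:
M(f, m) = 6*m + 10*f
(M(s(-2), F) + 0)² = ((6*(-9) + 10*(-2)) + 0)² = ((-54 - 20) + 0)² = (-74 + 0)² = (-74)² = 5476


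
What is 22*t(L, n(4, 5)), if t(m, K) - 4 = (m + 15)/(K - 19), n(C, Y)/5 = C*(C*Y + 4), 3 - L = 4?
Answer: 40876/461 ≈ 88.668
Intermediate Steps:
L = -1 (L = 3 - 1*4 = 3 - 4 = -1)
n(C, Y) = 5*C*(4 + C*Y) (n(C, Y) = 5*(C*(C*Y + 4)) = 5*(C*(4 + C*Y)) = 5*C*(4 + C*Y))
t(m, K) = 4 + (15 + m)/(-19 + K) (t(m, K) = 4 + (m + 15)/(K - 19) = 4 + (15 + m)/(-19 + K))
22*t(L, n(4, 5)) = 22*((-61 - 1 + 4*(5*4*(4 + 4*5)))/(-19 + 5*4*(4 + 4*5))) = 22*((-61 - 1 + 4*(5*4*(4 + 20)))/(-19 + 5*4*(4 + 20))) = 22*((-61 - 1 + 4*(5*4*24))/(-19 + 5*4*24)) = 22*((-61 - 1 + 4*480)/(-19 + 480)) = 22*((-61 - 1 + 1920)/461) = 22*((1/461)*1858) = 22*(1858/461) = 40876/461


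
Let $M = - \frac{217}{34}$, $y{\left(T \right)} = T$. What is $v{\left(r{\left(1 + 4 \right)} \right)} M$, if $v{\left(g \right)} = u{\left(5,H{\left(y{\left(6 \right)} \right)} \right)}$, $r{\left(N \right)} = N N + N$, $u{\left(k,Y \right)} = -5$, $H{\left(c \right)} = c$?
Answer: $\frac{1085}{34} \approx 31.912$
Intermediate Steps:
$r{\left(N \right)} = N + N^{2}$ ($r{\left(N \right)} = N^{2} + N = N + N^{2}$)
$v{\left(g \right)} = -5$
$M = - \frac{217}{34}$ ($M = \left(-217\right) \frac{1}{34} = - \frac{217}{34} \approx -6.3824$)
$v{\left(r{\left(1 + 4 \right)} \right)} M = \left(-5\right) \left(- \frac{217}{34}\right) = \frac{1085}{34}$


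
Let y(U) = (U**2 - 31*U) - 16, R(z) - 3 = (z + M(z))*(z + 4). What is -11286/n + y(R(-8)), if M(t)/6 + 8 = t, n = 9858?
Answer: 267077627/1643 ≈ 1.6255e+5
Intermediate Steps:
M(t) = -48 + 6*t
R(z) = 3 + (-48 + 7*z)*(4 + z) (R(z) = 3 + (z + (-48 + 6*z))*(z + 4) = 3 + (-48 + 7*z)*(4 + z))
y(U) = -16 + U**2 - 31*U
-11286/n + y(R(-8)) = -11286/9858 + (-16 + (-189 - 20*(-8) + 7*(-8)**2)**2 - 31*(-189 - 20*(-8) + 7*(-8)**2)) = -11286*1/9858 + (-16 + (-189 + 160 + 7*64)**2 - 31*(-189 + 160 + 7*64)) = -1881/1643 + (-16 + (-189 + 160 + 448)**2 - 31*(-189 + 160 + 448)) = -1881/1643 + (-16 + 419**2 - 31*419) = -1881/1643 + (-16 + 175561 - 12989) = -1881/1643 + 162556 = 267077627/1643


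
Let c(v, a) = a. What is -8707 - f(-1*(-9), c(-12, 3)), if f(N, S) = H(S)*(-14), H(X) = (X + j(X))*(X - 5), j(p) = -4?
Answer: -8679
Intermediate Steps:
H(X) = (-5 + X)*(-4 + X) (H(X) = (X - 4)*(X - 5) = (-4 + X)*(-5 + X) = (-5 + X)*(-4 + X))
f(N, S) = -280 - 14*S² + 126*S (f(N, S) = (20 + S² - 9*S)*(-14) = -280 - 14*S² + 126*S)
-8707 - f(-1*(-9), c(-12, 3)) = -8707 - (-280 - 14*3² + 126*3) = -8707 - (-280 - 14*9 + 378) = -8707 - (-280 - 126 + 378) = -8707 - 1*(-28) = -8707 + 28 = -8679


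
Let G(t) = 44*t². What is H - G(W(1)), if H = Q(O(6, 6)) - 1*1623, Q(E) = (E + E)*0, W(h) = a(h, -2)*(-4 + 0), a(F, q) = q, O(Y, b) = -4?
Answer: -4439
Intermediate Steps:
W(h) = 8 (W(h) = -2*(-4 + 0) = -2*(-4) = 8)
Q(E) = 0 (Q(E) = (2*E)*0 = 0)
H = -1623 (H = 0 - 1*1623 = 0 - 1623 = -1623)
H - G(W(1)) = -1623 - 44*8² = -1623 - 44*64 = -1623 - 1*2816 = -1623 - 2816 = -4439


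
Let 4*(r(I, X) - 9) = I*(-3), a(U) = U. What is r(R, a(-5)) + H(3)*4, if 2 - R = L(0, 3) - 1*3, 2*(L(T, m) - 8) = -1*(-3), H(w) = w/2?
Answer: 147/8 ≈ 18.375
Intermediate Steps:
H(w) = w/2 (H(w) = w*(1/2) = w/2)
L(T, m) = 19/2 (L(T, m) = 8 + (-1*(-3))/2 = 8 + (1/2)*3 = 8 + 3/2 = 19/2)
R = -9/2 (R = 2 - (19/2 - 1*3) = 2 - (19/2 - 3) = 2 - 1*13/2 = 2 - 13/2 = -9/2 ≈ -4.5000)
r(I, X) = 9 - 3*I/4 (r(I, X) = 9 + (I*(-3))/4 = 9 + (-3*I)/4 = 9 - 3*I/4)
r(R, a(-5)) + H(3)*4 = (9 - 3/4*(-9/2)) + ((1/2)*3)*4 = (9 + 27/8) + (3/2)*4 = 99/8 + 6 = 147/8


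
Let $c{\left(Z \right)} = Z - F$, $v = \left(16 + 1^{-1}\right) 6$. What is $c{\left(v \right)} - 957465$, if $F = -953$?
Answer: $-956410$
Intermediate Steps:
$v = 102$ ($v = \left(16 + 1\right) 6 = 17 \cdot 6 = 102$)
$c{\left(Z \right)} = 953 + Z$ ($c{\left(Z \right)} = Z - -953 = Z + 953 = 953 + Z$)
$c{\left(v \right)} - 957465 = \left(953 + 102\right) - 957465 = 1055 - 957465 = -956410$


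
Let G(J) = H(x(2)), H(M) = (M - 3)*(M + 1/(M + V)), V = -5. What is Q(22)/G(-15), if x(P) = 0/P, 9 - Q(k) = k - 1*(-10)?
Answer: -115/3 ≈ -38.333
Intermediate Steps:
Q(k) = -1 - k (Q(k) = 9 - (k - 1*(-10)) = 9 - (k + 10) = 9 - (10 + k) = 9 + (-10 - k) = -1 - k)
x(P) = 0
H(M) = (-3 + M)*(M + 1/(-5 + M)) (H(M) = (M - 3)*(M + 1/(M - 5)) = (-3 + M)*(M + 1/(-5 + M)))
G(J) = ⅗ (G(J) = (-3 + 0³ - 8*0² + 16*0)/(-5 + 0) = (-3 + 0 - 8*0 + 0)/(-5) = -(-3 + 0 + 0 + 0)/5 = -⅕*(-3) = ⅗)
Q(22)/G(-15) = (-1 - 1*22)/(⅗) = (-1 - 22)*(5/3) = -23*5/3 = -115/3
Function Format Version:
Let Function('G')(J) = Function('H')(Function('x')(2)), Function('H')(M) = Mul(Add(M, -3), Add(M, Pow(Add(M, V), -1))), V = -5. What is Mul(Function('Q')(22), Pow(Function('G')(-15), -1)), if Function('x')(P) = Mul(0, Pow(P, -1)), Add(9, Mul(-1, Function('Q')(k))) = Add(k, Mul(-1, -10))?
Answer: Rational(-115, 3) ≈ -38.333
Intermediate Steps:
Function('Q')(k) = Add(-1, Mul(-1, k)) (Function('Q')(k) = Add(9, Mul(-1, Add(k, Mul(-1, -10)))) = Add(9, Mul(-1, Add(k, 10))) = Add(9, Mul(-1, Add(10, k))) = Add(9, Add(-10, Mul(-1, k))) = Add(-1, Mul(-1, k)))
Function('x')(P) = 0
Function('H')(M) = Mul(Add(-3, M), Add(M, Pow(Add(-5, M), -1))) (Function('H')(M) = Mul(Add(M, -3), Add(M, Pow(Add(M, -5), -1))) = Mul(Add(-3, M), Add(M, Pow(Add(-5, M), -1))))
Function('G')(J) = Rational(3, 5) (Function('G')(J) = Mul(Pow(Add(-5, 0), -1), Add(-3, Pow(0, 3), Mul(-8, Pow(0, 2)), Mul(16, 0))) = Mul(Pow(-5, -1), Add(-3, 0, Mul(-8, 0), 0)) = Mul(Rational(-1, 5), Add(-3, 0, 0, 0)) = Mul(Rational(-1, 5), -3) = Rational(3, 5))
Mul(Function('Q')(22), Pow(Function('G')(-15), -1)) = Mul(Add(-1, Mul(-1, 22)), Pow(Rational(3, 5), -1)) = Mul(Add(-1, -22), Rational(5, 3)) = Mul(-23, Rational(5, 3)) = Rational(-115, 3)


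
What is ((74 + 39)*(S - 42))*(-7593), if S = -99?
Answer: 120979269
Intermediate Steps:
((74 + 39)*(S - 42))*(-7593) = ((74 + 39)*(-99 - 42))*(-7593) = (113*(-141))*(-7593) = -15933*(-7593) = 120979269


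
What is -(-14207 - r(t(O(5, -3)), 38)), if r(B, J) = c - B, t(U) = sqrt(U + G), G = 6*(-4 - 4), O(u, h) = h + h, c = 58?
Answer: 14265 - 3*I*sqrt(6) ≈ 14265.0 - 7.3485*I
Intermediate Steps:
O(u, h) = 2*h
G = -48 (G = 6*(-8) = -48)
t(U) = sqrt(-48 + U) (t(U) = sqrt(U - 48) = sqrt(-48 + U))
r(B, J) = 58 - B
-(-14207 - r(t(O(5, -3)), 38)) = -(-14207 - (58 - sqrt(-48 + 2*(-3)))) = -(-14207 - (58 - sqrt(-48 - 6))) = -(-14207 - (58 - sqrt(-54))) = -(-14207 - (58 - 3*I*sqrt(6))) = -(-14207 + (-58 + 3*I*sqrt(6))) = -(-14265 + 3*I*sqrt(6)) = 14265 - 3*I*sqrt(6)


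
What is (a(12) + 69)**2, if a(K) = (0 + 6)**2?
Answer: 11025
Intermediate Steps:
a(K) = 36 (a(K) = 6**2 = 36)
(a(12) + 69)**2 = (36 + 69)**2 = 105**2 = 11025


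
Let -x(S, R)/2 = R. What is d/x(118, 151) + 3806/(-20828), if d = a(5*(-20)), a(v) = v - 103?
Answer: 384834/786257 ≈ 0.48945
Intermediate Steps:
x(S, R) = -2*R
a(v) = -103 + v
d = -203 (d = -103 + 5*(-20) = -103 - 100 = -203)
d/x(118, 151) + 3806/(-20828) = -203/((-2*151)) + 3806/(-20828) = -203/(-302) + 3806*(-1/20828) = -203*(-1/302) - 1903/10414 = 203/302 - 1903/10414 = 384834/786257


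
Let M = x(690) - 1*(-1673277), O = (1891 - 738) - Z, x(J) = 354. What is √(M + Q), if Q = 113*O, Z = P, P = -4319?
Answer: 3*√254663 ≈ 1513.9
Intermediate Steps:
Z = -4319
O = 5472 (O = (1891 - 738) - 1*(-4319) = 1153 + 4319 = 5472)
Q = 618336 (Q = 113*5472 = 618336)
M = 1673631 (M = 354 - 1*(-1673277) = 354 + 1673277 = 1673631)
√(M + Q) = √(1673631 + 618336) = √2291967 = 3*√254663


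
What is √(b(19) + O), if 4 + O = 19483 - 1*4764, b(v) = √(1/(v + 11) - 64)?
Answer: √(13243500 + 30*I*√57570)/30 ≈ 121.31 + 0.032966*I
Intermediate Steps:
b(v) = √(-64 + 1/(11 + v)) (b(v) = √(1/(11 + v) - 64) = √(-64 + 1/(11 + v)))
O = 14715 (O = -4 + (19483 - 1*4764) = -4 + (19483 - 4764) = -4 + 14719 = 14715)
√(b(19) + O) = √(√((-703 - 64*19)/(11 + 19)) + 14715) = √(√((-703 - 1216)/30) + 14715) = √(√((1/30)*(-1919)) + 14715) = √(√(-1919/30) + 14715) = √(I*√57570/30 + 14715) = √(14715 + I*√57570/30)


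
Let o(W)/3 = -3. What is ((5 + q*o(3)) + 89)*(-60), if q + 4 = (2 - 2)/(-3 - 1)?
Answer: -7800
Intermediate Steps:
o(W) = -9 (o(W) = 3*(-3) = -9)
q = -4 (q = -4 + (2 - 2)/(-3 - 1) = -4 + 0/(-4) = -4 + 0*(-1/4) = -4 + 0 = -4)
((5 + q*o(3)) + 89)*(-60) = ((5 - 4*(-9)) + 89)*(-60) = ((5 + 36) + 89)*(-60) = (41 + 89)*(-60) = 130*(-60) = -7800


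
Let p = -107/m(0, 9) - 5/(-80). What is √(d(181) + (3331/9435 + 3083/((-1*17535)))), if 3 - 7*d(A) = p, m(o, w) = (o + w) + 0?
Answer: √4467546084222305/44118060 ≈ 1.5150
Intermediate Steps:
m(o, w) = o + w
p = -1703/144 (p = -107/(0 + 9) - 5/(-80) = -107/9 - 5*(-1/80) = -107*⅑ + 1/16 = -107/9 + 1/16 = -1703/144 ≈ -11.826)
d(A) = 305/144 (d(A) = 3/7 - ⅐*(-1703/144) = 3/7 + 1703/1008 = 305/144)
√(d(181) + (3331/9435 + 3083/((-1*17535)))) = √(305/144 + (3331/9435 + 3083/((-1*17535)))) = √(305/144 + (3331*(1/9435) + 3083/(-17535))) = √(305/144 + (3331/9435 + 3083*(-1/17535))) = √(305/144 + (3331/9435 - 3083/17535)) = √(305/144 + 1954732/11029515) = √(1215161161/529416720) = √4467546084222305/44118060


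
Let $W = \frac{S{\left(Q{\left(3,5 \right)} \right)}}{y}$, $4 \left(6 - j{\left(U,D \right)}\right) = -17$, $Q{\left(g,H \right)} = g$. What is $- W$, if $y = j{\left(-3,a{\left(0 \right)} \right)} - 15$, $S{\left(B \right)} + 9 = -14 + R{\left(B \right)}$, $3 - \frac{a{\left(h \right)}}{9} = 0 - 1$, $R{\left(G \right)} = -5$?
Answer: $- \frac{112}{19} \approx -5.8947$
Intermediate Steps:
$a{\left(h \right)} = 36$ ($a{\left(h \right)} = 27 - 9 \left(0 - 1\right) = 27 - -9 = 27 + 9 = 36$)
$j{\left(U,D \right)} = \frac{41}{4}$ ($j{\left(U,D \right)} = 6 - - \frac{17}{4} = 6 + \frac{17}{4} = \frac{41}{4}$)
$S{\left(B \right)} = -28$ ($S{\left(B \right)} = -9 - 19 = -28$)
$y = - \frac{19}{4}$ ($y = \frac{41}{4} - 15 = - \frac{19}{4} \approx -4.75$)
$W = \frac{112}{19}$ ($W = - \frac{28}{- \frac{19}{4}} = \left(-28\right) \left(- \frac{4}{19}\right) = \frac{112}{19} \approx 5.8947$)
$- W = \left(-1\right) \frac{112}{19} = - \frac{112}{19}$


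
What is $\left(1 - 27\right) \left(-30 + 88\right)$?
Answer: $-1508$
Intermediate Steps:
$\left(1 - 27\right) \left(-30 + 88\right) = \left(-26\right) 58 = -1508$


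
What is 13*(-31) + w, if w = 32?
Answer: -371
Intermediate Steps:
13*(-31) + w = 13*(-31) + 32 = -403 + 32 = -371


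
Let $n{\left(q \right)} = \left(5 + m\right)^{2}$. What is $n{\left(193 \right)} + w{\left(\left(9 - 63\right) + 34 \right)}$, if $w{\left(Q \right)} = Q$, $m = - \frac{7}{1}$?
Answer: $-16$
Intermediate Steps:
$m = -7$ ($m = \left(-7\right) 1 = -7$)
$n{\left(q \right)} = 4$ ($n{\left(q \right)} = \left(5 - 7\right)^{2} = \left(-2\right)^{2} = 4$)
$n{\left(193 \right)} + w{\left(\left(9 - 63\right) + 34 \right)} = 4 + \left(\left(9 - 63\right) + 34\right) = 4 + \left(-54 + 34\right) = 4 - 20 = -16$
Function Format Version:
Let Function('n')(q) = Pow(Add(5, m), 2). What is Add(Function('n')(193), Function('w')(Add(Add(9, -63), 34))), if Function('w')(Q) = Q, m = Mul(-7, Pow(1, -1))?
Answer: -16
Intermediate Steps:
m = -7 (m = Mul(-7, 1) = -7)
Function('n')(q) = 4 (Function('n')(q) = Pow(Add(5, -7), 2) = Pow(-2, 2) = 4)
Add(Function('n')(193), Function('w')(Add(Add(9, -63), 34))) = Add(4, Add(Add(9, -63), 34)) = Add(4, Add(-54, 34)) = Add(4, -20) = -16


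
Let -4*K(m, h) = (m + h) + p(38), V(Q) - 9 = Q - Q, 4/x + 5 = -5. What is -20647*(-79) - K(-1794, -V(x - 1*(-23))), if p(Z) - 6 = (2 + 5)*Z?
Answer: 6522921/4 ≈ 1.6307e+6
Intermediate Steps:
x = -⅖ (x = 4/(-5 - 5) = 4/(-10) = 4*(-⅒) = -⅖ ≈ -0.40000)
p(Z) = 6 + 7*Z (p(Z) = 6 + (2 + 5)*Z = 6 + 7*Z)
V(Q) = 9 (V(Q) = 9 + (Q - Q) = 9 + 0 = 9)
K(m, h) = -68 - h/4 - m/4 (K(m, h) = -((m + h) + (6 + 7*38))/4 = -((h + m) + (6 + 266))/4 = -((h + m) + 272)/4 = -(272 + h + m)/4 = -68 - h/4 - m/4)
-20647*(-79) - K(-1794, -V(x - 1*(-23))) = -20647*(-79) - (-68 - (-1)*9/4 - ¼*(-1794)) = 1631113 - (-68 - ¼*(-9) + 897/2) = 1631113 - (-68 + 9/4 + 897/2) = 1631113 - 1*1531/4 = 1631113 - 1531/4 = 6522921/4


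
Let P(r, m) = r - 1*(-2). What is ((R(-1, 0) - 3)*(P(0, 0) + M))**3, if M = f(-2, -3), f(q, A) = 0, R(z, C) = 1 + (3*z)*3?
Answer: -10648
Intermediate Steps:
P(r, m) = 2 + r (P(r, m) = r + 2 = 2 + r)
R(z, C) = 1 + 9*z
M = 0
((R(-1, 0) - 3)*(P(0, 0) + M))**3 = (((1 + 9*(-1)) - 3)*((2 + 0) + 0))**3 = (((1 - 9) - 3)*(2 + 0))**3 = ((-8 - 3)*2)**3 = (-11*2)**3 = (-22)**3 = -10648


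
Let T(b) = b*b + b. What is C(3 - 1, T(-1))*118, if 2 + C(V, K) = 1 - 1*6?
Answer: -826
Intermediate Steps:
T(b) = b + b² (T(b) = b² + b = b + b²)
C(V, K) = -7 (C(V, K) = -2 + (1 - 1*6) = -2 + (1 - 6) = -2 - 5 = -7)
C(3 - 1, T(-1))*118 = -7*118 = -826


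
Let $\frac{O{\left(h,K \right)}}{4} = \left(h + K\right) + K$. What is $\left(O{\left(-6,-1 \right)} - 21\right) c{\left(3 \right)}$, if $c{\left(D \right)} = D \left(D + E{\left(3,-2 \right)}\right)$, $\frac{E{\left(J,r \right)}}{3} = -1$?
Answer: $0$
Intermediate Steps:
$O{\left(h,K \right)} = 4 h + 8 K$ ($O{\left(h,K \right)} = 4 \left(\left(h + K\right) + K\right) = 4 \left(\left(K + h\right) + K\right) = 4 \left(h + 2 K\right) = 4 h + 8 K$)
$E{\left(J,r \right)} = -3$ ($E{\left(J,r \right)} = 3 \left(-1\right) = -3$)
$c{\left(D \right)} = D \left(-3 + D\right)$ ($c{\left(D \right)} = D \left(D - 3\right) = D \left(-3 + D\right)$)
$\left(O{\left(-6,-1 \right)} - 21\right) c{\left(3 \right)} = \left(\left(4 \left(-6\right) + 8 \left(-1\right)\right) - 21\right) 3 \left(-3 + 3\right) = \left(\left(-24 - 8\right) - 21\right) 3 \cdot 0 = \left(-32 - 21\right) 0 = \left(-53\right) 0 = 0$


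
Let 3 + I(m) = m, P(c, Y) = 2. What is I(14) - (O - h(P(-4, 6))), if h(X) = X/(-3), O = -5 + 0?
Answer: 46/3 ≈ 15.333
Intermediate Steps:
O = -5
I(m) = -3 + m
h(X) = -X/3 (h(X) = X*(-⅓) = -X/3)
I(14) - (O - h(P(-4, 6))) = (-3 + 14) - (-5 - (-1)*2/3) = 11 - (-5 - 1*(-⅔)) = 11 - (-5 + ⅔) = 11 - 1*(-13/3) = 11 + 13/3 = 46/3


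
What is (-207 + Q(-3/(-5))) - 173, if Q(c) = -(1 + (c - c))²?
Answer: -381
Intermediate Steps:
Q(c) = -1 (Q(c) = -(1 + 0)² = -1*1² = -1*1 = -1)
(-207 + Q(-3/(-5))) - 173 = (-207 - 1) - 173 = -208 - 173 = -381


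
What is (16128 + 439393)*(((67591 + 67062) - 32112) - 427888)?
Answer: -148202390787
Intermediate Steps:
(16128 + 439393)*(((67591 + 67062) - 32112) - 427888) = 455521*((134653 - 32112) - 427888) = 455521*(102541 - 427888) = 455521*(-325347) = -148202390787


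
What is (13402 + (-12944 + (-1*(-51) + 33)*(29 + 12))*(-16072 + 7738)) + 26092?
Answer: 79212494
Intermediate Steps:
(13402 + (-12944 + (-1*(-51) + 33)*(29 + 12))*(-16072 + 7738)) + 26092 = (13402 + (-12944 + (51 + 33)*41)*(-8334)) + 26092 = (13402 + (-12944 + 84*41)*(-8334)) + 26092 = (13402 + (-12944 + 3444)*(-8334)) + 26092 = (13402 - 9500*(-8334)) + 26092 = (13402 + 79173000) + 26092 = 79186402 + 26092 = 79212494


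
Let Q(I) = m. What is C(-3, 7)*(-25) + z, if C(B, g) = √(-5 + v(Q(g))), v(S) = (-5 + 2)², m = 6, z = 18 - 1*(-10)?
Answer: -22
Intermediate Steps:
z = 28 (z = 18 + 10 = 28)
Q(I) = 6
v(S) = 9 (v(S) = (-3)² = 9)
C(B, g) = 2 (C(B, g) = √(-5 + 9) = √4 = 2)
C(-3, 7)*(-25) + z = 2*(-25) + 28 = -50 + 28 = -22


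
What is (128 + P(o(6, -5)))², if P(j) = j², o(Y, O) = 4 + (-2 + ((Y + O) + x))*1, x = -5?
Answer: 17424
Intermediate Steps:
o(Y, O) = -3 + O + Y (o(Y, O) = 4 + (-2 + ((Y + O) - 5))*1 = 4 + (-2 + ((O + Y) - 5))*1 = 4 + (-2 + (-5 + O + Y))*1 = 4 + (-7 + O + Y)*1 = 4 + (-7 + O + Y) = -3 + O + Y)
(128 + P(o(6, -5)))² = (128 + (-3 - 5 + 6)²)² = (128 + (-2)²)² = (128 + 4)² = 132² = 17424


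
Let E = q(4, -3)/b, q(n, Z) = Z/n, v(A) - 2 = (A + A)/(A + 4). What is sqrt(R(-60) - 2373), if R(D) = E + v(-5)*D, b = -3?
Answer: I*sqrt(12371)/2 ≈ 55.612*I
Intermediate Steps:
v(A) = 2 + 2*A/(4 + A) (v(A) = 2 + (A + A)/(A + 4) = 2 + (2*A)/(4 + A) = 2 + 2*A/(4 + A))
E = 1/4 (E = -3/4/(-3) = -3*1/4*(-1/3) = -3/4*(-1/3) = 1/4 ≈ 0.25000)
R(D) = 1/4 + 12*D (R(D) = 1/4 + (4*(2 - 5)/(4 - 5))*D = 1/4 + (4*(-3)/(-1))*D = 1/4 + (4*(-1)*(-3))*D = 1/4 + 12*D)
sqrt(R(-60) - 2373) = sqrt((1/4 + 12*(-60)) - 2373) = sqrt((1/4 - 720) - 2373) = sqrt(-2879/4 - 2373) = sqrt(-12371/4) = I*sqrt(12371)/2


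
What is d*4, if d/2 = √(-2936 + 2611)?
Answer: 40*I*√13 ≈ 144.22*I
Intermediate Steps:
d = 10*I*√13 (d = 2*√(-2936 + 2611) = 2*√(-325) = 2*(5*I*√13) = 10*I*√13 ≈ 36.056*I)
d*4 = (10*I*√13)*4 = 40*I*√13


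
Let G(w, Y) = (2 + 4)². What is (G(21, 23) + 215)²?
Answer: 63001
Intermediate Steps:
G(w, Y) = 36 (G(w, Y) = 6² = 36)
(G(21, 23) + 215)² = (36 + 215)² = 251² = 63001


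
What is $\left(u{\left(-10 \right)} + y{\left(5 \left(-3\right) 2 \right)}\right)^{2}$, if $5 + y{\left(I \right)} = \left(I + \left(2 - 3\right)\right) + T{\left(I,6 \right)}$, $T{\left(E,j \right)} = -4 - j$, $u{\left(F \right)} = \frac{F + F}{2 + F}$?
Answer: $\frac{7569}{4} \approx 1892.3$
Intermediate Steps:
$u{\left(F \right)} = \frac{2 F}{2 + F}$
$y{\left(I \right)} = -16 + I$ ($y{\left(I \right)} = -5 + \left(\left(I + \left(2 - 3\right)\right) - 10\right) = -5 + \left(\left(I - 1\right) - 10\right) = -5 + \left(\left(-1 + I\right) - 10\right) = -5 + \left(-11 + I\right) = -16 + I$)
$\left(u{\left(-10 \right)} + y{\left(5 \left(-3\right) 2 \right)}\right)^{2} = \left(2 \left(-10\right) \frac{1}{2 - 10} + \left(-16 + 5 \left(-3\right) 2\right)\right)^{2} = \left(2 \left(-10\right) \frac{1}{-8} - 46\right)^{2} = \left(2 \left(-10\right) \left(- \frac{1}{8}\right) - 46\right)^{2} = \left(\frac{5}{2} - 46\right)^{2} = \left(- \frac{87}{2}\right)^{2} = \frac{7569}{4}$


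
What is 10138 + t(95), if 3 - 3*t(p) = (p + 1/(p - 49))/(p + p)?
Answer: 88613403/8740 ≈ 10139.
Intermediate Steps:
t(p) = 1 - (p + 1/(-49 + p))/(6*p) (t(p) = 1 - (p + 1/(p - 49))/(3*(p + p)) = 1 - (p + 1/(-49 + p))/(3*(2*p)) = 1 - (p + 1/(-49 + p))*1/(2*p)/3 = 1 - (p + 1/(-49 + p))/(6*p))
10138 + t(95) = 10138 + (⅙)*(-1 - 245*95 + 5*95²)/(95*(-49 + 95)) = 10138 + (⅙)*(1/95)*(-1 - 23275 + 5*9025)/46 = 10138 + (⅙)*(1/95)*(1/46)*(-1 - 23275 + 45125) = 10138 + (⅙)*(1/95)*(1/46)*21849 = 10138 + 7283/8740 = 88613403/8740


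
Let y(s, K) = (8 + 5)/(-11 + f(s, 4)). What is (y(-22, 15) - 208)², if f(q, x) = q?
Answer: 47293129/1089 ≈ 43428.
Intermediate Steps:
y(s, K) = 13/(-11 + s) (y(s, K) = (8 + 5)/(-11 + s) = 13/(-11 + s))
(y(-22, 15) - 208)² = (13/(-11 - 22) - 208)² = (13/(-33) - 208)² = (13*(-1/33) - 208)² = (-13/33 - 208)² = (-6877/33)² = 47293129/1089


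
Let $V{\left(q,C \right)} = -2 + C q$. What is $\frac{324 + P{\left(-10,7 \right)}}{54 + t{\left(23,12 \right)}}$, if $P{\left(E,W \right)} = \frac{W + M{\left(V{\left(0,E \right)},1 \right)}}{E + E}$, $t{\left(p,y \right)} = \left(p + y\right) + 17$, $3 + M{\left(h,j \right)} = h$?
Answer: $\frac{3239}{1060} \approx 3.0557$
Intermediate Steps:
$M{\left(h,j \right)} = -3 + h$
$t{\left(p,y \right)} = 17 + p + y$
$P{\left(E,W \right)} = \frac{-5 + W}{2 E}$ ($P{\left(E,W \right)} = \frac{W + \left(-3 + \left(-2 + E 0\right)\right)}{E + E} = \frac{W + \left(-3 + \left(-2 + 0\right)\right)}{2 E} = \left(W - 5\right) \frac{1}{2 E} = \left(-5 + W\right) \frac{1}{2 E} = \frac{-5 + W}{2 E}$)
$\frac{324 + P{\left(-10,7 \right)}}{54 + t{\left(23,12 \right)}} = \frac{324 + \frac{-5 + 7}{2 \left(-10\right)}}{54 + \left(17 + 23 + 12\right)} = \frac{324 + \frac{1}{2} \left(- \frac{1}{10}\right) 2}{54 + 52} = \frac{324 - \frac{1}{10}}{106} = \frac{3239}{10} \cdot \frac{1}{106} = \frac{3239}{1060}$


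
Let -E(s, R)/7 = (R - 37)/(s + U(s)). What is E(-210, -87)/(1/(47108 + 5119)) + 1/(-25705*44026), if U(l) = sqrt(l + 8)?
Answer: -5386801119490359551/25068028197830 - 22666518*I*sqrt(202)/22151 ≈ -2.1489e+5 - 14543.0*I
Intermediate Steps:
U(l) = sqrt(8 + l)
E(s, R) = -7*(-37 + R)/(s + sqrt(8 + s)) (E(s, R) = -7*(R - 37)/(s + sqrt(8 + s)) = -7*(-37 + R)/(s + sqrt(8 + s)))
E(-210, -87)/(1/(47108 + 5119)) + 1/(-25705*44026) = (7*(37 - 1*(-87))/(-210 + sqrt(8 - 210)))/(1/(47108 + 5119)) + 1/(-25705*44026) = (7*(37 + 87)/(-210 + sqrt(-202)))/(1/52227) - 1/25705*1/44026 = (7*124/(-210 + I*sqrt(202)))/(1/52227) - 1/1131688330 = (868/(-210 + I*sqrt(202)))*52227 - 1/1131688330 = 45333036/(-210 + I*sqrt(202)) - 1/1131688330 = -1/1131688330 + 45333036/(-210 + I*sqrt(202))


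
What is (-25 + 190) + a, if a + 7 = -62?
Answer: 96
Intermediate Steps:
a = -69 (a = -7 - 62 = -69)
(-25 + 190) + a = (-25 + 190) - 69 = 165 - 69 = 96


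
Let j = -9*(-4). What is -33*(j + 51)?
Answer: -2871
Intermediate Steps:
j = 36
-33*(j + 51) = -33*(36 + 51) = -33*87 = -2871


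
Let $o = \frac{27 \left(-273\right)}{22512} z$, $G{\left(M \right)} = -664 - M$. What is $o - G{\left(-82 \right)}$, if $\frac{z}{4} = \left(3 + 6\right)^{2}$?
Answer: $\frac{127545}{268} \approx 475.91$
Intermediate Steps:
$z = 324$ ($z = 4 \left(3 + 6\right)^{2} = 4 \cdot 9^{2} = 4 \cdot 81 = 324$)
$o = - \frac{28431}{268}$ ($o = \frac{27 \left(-273\right)}{22512} \cdot 324 = \left(-7371\right) \frac{1}{22512} \cdot 324 = \left(- \frac{351}{1072}\right) 324 = - \frac{28431}{268} \approx -106.09$)
$o - G{\left(-82 \right)} = - \frac{28431}{268} - \left(-664 - -82\right) = - \frac{28431}{268} - \left(-664 + 82\right) = - \frac{28431}{268} - -582 = - \frac{28431}{268} + 582 = \frac{127545}{268}$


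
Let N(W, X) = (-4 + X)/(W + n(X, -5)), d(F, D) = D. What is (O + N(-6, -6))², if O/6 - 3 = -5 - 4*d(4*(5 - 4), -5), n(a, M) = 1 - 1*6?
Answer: 1435204/121 ≈ 11861.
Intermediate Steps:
n(a, M) = -5 (n(a, M) = 1 - 6 = -5)
N(W, X) = (-4 + X)/(-5 + W) (N(W, X) = (-4 + X)/(W - 5) = (-4 + X)/(-5 + W))
O = 108 (O = 18 + 6*(-5 - 4*(-5)) = 18 + 6*(-5 + 20) = 18 + 6*15 = 18 + 90 = 108)
(O + N(-6, -6))² = (108 + (-4 - 6)/(-5 - 6))² = (108 - 10/(-11))² = (108 - 1/11*(-10))² = (108 + 10/11)² = (1198/11)² = 1435204/121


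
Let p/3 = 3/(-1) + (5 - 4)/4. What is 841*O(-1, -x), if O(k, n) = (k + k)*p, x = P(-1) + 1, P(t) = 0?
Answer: 27753/2 ≈ 13877.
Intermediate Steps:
x = 1 (x = 0 + 1 = 1)
p = -33/4 (p = 3*(3/(-1) + (5 - 4)/4) = 3*(3*(-1) + 1*(1/4)) = 3*(-3 + 1/4) = 3*(-11/4) = -33/4 ≈ -8.2500)
O(k, n) = -33*k/2 (O(k, n) = (k + k)*(-33/4) = (2*k)*(-33/4) = -33*k/2)
841*O(-1, -x) = 841*(-33/2*(-1)) = 841*(33/2) = 27753/2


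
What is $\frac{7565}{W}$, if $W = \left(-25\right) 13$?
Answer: $- \frac{1513}{65} \approx -23.277$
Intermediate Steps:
$W = -325$
$\frac{7565}{W} = \frac{7565}{-325} = 7565 \left(- \frac{1}{325}\right) = - \frac{1513}{65}$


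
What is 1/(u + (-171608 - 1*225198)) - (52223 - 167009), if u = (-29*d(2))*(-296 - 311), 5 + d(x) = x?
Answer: 51609507389/449615 ≈ 1.1479e+5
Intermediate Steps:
d(x) = -5 + x
u = -52809 (u = (-29*(-5 + 2))*(-296 - 311) = -29*(-3)*(-607) = 87*(-607) = -52809)
1/(u + (-171608 - 1*225198)) - (52223 - 167009) = 1/(-52809 + (-171608 - 1*225198)) - (52223 - 167009) = 1/(-52809 + (-171608 - 225198)) - 1*(-114786) = 1/(-52809 - 396806) + 114786 = 1/(-449615) + 114786 = -1/449615 + 114786 = 51609507389/449615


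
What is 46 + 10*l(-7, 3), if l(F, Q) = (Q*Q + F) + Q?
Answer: 96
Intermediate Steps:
l(F, Q) = F + Q + Q**2 (l(F, Q) = (Q**2 + F) + Q = (F + Q**2) + Q = F + Q + Q**2)
46 + 10*l(-7, 3) = 46 + 10*(-7 + 3 + 3**2) = 46 + 10*(-7 + 3 + 9) = 46 + 10*5 = 46 + 50 = 96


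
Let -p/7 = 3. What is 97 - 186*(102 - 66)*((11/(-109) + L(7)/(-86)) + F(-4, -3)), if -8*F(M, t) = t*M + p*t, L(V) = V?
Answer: 300402796/4687 ≈ 64093.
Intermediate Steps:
p = -21 (p = -7*3 = -21)
F(M, t) = 21*t/8 - M*t/8 (F(M, t) = -(t*M - 21*t)/8 = -(M*t - 21*t)/8 = -(-21*t + M*t)/8 = 21*t/8 - M*t/8)
97 - 186*(102 - 66)*((11/(-109) + L(7)/(-86)) + F(-4, -3)) = 97 - 186*(102 - 66)*((11/(-109) + 7/(-86)) + (1/8)*(-3)*(21 - 1*(-4))) = 97 - 6696*((11*(-1/109) + 7*(-1/86)) + (1/8)*(-3)*(21 + 4)) = 97 - 6696*((-11/109 - 7/86) + (1/8)*(-3)*25) = 97 - 6696*(-1709/9374 - 75/8) = 97 - 6696*(-358361)/37496 = 97 - 186*(-3225249/9374) = 97 + 299948157/4687 = 300402796/4687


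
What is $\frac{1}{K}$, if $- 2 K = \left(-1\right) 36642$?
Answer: $\frac{1}{18321} \approx 5.4582 \cdot 10^{-5}$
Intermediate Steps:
$K = 18321$ ($K = - \frac{\left(-1\right) 36642}{2} = \left(- \frac{1}{2}\right) \left(-36642\right) = 18321$)
$\frac{1}{K} = \frac{1}{18321}$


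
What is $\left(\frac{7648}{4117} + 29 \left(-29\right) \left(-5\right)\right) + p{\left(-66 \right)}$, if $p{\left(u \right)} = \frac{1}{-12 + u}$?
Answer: $\frac{1350927257}{321126} \approx 4206.8$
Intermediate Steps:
$\left(\frac{7648}{4117} + 29 \left(-29\right) \left(-5\right)\right) + p{\left(-66 \right)} = \left(\frac{7648}{4117} + 29 \left(-29\right) \left(-5\right)\right) + \frac{1}{-12 - 66} = \left(7648 \cdot \frac{1}{4117} - -4205\right) + \frac{1}{-78} = \left(\frac{7648}{4117} + 4205\right) - \frac{1}{78} = \frac{17319633}{4117} - \frac{1}{78} = \frac{1350927257}{321126}$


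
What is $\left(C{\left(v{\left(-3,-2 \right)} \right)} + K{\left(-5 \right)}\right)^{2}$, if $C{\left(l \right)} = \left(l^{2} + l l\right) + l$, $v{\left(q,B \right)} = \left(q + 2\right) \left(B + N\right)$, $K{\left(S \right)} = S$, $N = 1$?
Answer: $4$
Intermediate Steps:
$v{\left(q,B \right)} = \left(1 + B\right) \left(2 + q\right)$ ($v{\left(q,B \right)} = \left(q + 2\right) \left(B + 1\right) = \left(2 + q\right) \left(1 + B\right) = \left(1 + B\right) \left(2 + q\right)$)
$C{\left(l \right)} = l + 2 l^{2}$ ($C{\left(l \right)} = \left(l^{2} + l^{2}\right) + l = 2 l^{2} + l = l + 2 l^{2}$)
$\left(C{\left(v{\left(-3,-2 \right)} \right)} + K{\left(-5 \right)}\right)^{2} = \left(\left(2 - 3 + 2 \left(-2\right) - -6\right) \left(1 + 2 \left(2 - 3 + 2 \left(-2\right) - -6\right)\right) - 5\right)^{2} = \left(\left(2 - 3 - 4 + 6\right) \left(1 + 2 \left(2 - 3 - 4 + 6\right)\right) - 5\right)^{2} = \left(1 \left(1 + 2 \cdot 1\right) - 5\right)^{2} = \left(1 \left(1 + 2\right) - 5\right)^{2} = \left(1 \cdot 3 - 5\right)^{2} = \left(3 - 5\right)^{2} = \left(-2\right)^{2} = 4$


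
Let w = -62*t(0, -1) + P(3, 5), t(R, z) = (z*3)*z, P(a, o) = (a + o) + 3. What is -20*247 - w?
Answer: -4765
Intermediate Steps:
P(a, o) = 3 + a + o
t(R, z) = 3*z² (t(R, z) = (3*z)*z = 3*z²)
w = -175 (w = -186*(-1)² + (3 + 3 + 5) = -186 + 11 = -175)
-20*247 - w = -20*247 - 1*(-175) = -4940 + 175 = -4765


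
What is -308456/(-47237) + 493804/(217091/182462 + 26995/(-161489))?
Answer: 2394838679400942864/4959431855459 ≈ 4.8289e+5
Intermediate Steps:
-308456/(-47237) + 493804/(217091/182462 + 26995/(-161489)) = -308456*(-1/47237) + 493804/(217091*(1/182462) + 26995*(-1/161489)) = 308456/47237 + 493804/(31013/26066 - 26995/161489) = 308456/47237 + 493804/(4304606687/4209372274) = 308456/47237 + 493804*(4209372274/4304606687) = 308456/47237 + 50697679668056/104990407 = 2394838679400942864/4959431855459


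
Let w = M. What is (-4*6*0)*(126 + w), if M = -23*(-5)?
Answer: 0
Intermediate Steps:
M = 115
w = 115
(-4*6*0)*(126 + w) = (-4*6*0)*(126 + 115) = -24*0*241 = 0*241 = 0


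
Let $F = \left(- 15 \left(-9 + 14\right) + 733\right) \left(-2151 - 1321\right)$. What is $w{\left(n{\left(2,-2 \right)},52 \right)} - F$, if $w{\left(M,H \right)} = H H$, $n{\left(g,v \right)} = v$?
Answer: $2287280$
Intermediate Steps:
$w{\left(M,H \right)} = H^{2}$
$F = -2284576$ ($F = \left(\left(-15\right) 5 + 733\right) \left(-3472\right) = \left(-75 + 733\right) \left(-3472\right) = 658 \left(-3472\right) = -2284576$)
$w{\left(n{\left(2,-2 \right)},52 \right)} - F = 52^{2} - -2284576 = 2704 + 2284576 = 2287280$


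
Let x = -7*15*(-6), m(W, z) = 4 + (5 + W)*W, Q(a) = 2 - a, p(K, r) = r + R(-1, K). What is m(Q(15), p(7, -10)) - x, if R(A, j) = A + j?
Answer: -522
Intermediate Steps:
p(K, r) = -1 + K + r (p(K, r) = r + (-1 + K) = -1 + K + r)
m(W, z) = 4 + W*(5 + W)
x = 630 (x = -105*(-6) = 630)
m(Q(15), p(7, -10)) - x = (4 + (2 - 1*15)**2 + 5*(2 - 1*15)) - 1*630 = (4 + (2 - 15)**2 + 5*(2 - 15)) - 630 = (4 + (-13)**2 + 5*(-13)) - 630 = (4 + 169 - 65) - 630 = 108 - 630 = -522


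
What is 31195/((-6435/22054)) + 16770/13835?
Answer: -380720788304/3561129 ≈ -1.0691e+5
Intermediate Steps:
31195/((-6435/22054)) + 16770/13835 = 31195/((-6435*1/22054)) + 16770*(1/13835) = 31195/(-6435/22054) + 3354/2767 = 31195*(-22054/6435) + 3354/2767 = -137594906/1287 + 3354/2767 = -380720788304/3561129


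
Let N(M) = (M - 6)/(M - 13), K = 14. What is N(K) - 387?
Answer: -379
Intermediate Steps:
N(M) = (-6 + M)/(-13 + M)
N(K) - 387 = (-6 + 14)/(-13 + 14) - 387 = 8/1 - 387 = 1*8 - 387 = 8 - 387 = -379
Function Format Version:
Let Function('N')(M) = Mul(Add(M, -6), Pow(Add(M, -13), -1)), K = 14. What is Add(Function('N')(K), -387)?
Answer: -379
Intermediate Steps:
Function('N')(M) = Mul(Pow(Add(-13, M), -1), Add(-6, M)) (Function('N')(M) = Mul(Add(-6, M), Pow(Add(-13, M), -1)) = Mul(Pow(Add(-13, M), -1), Add(-6, M)))
Add(Function('N')(K), -387) = Add(Mul(Pow(Add(-13, 14), -1), Add(-6, 14)), -387) = Add(Mul(Pow(1, -1), 8), -387) = Add(Mul(1, 8), -387) = Add(8, -387) = -379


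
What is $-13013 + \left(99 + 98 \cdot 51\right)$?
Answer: $-7916$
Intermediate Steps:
$-13013 + \left(99 + 98 \cdot 51\right) = -13013 + \left(99 + 4998\right) = -13013 + 5097 = -7916$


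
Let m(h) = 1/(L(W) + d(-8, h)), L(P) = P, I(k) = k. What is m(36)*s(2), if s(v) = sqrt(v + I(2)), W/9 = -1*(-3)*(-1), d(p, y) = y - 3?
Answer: 1/3 ≈ 0.33333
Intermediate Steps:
d(p, y) = -3 + y
W = -27 (W = 9*(-1*(-3)*(-1)) = 9*(3*(-1)) = 9*(-3) = -27)
m(h) = 1/(-30 + h) (m(h) = 1/(-27 + (-3 + h)) = 1/(-30 + h))
s(v) = sqrt(2 + v) (s(v) = sqrt(v + 2) = sqrt(2 + v))
m(36)*s(2) = sqrt(2 + 2)/(-30 + 36) = sqrt(4)/6 = (1/6)*2 = 1/3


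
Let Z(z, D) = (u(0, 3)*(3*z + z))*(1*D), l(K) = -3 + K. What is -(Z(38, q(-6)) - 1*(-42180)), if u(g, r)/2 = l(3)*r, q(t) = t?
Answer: -42180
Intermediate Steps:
u(g, r) = 0 (u(g, r) = 2*((-3 + 3)*r) = 2*(0*r) = 2*0 = 0)
Z(z, D) = 0 (Z(z, D) = (0*(3*z + z))*(1*D) = (0*(4*z))*D = 0*D = 0)
-(Z(38, q(-6)) - 1*(-42180)) = -(0 - 1*(-42180)) = -(0 + 42180) = -1*42180 = -42180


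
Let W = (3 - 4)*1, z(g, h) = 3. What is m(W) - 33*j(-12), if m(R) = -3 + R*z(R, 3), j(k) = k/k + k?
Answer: 357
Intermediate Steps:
W = -1 (W = -1*1 = -1)
j(k) = 1 + k
m(R) = -3 + 3*R (m(R) = -3 + R*3 = -3 + 3*R)
m(W) - 33*j(-12) = (-3 + 3*(-1)) - 33*(1 - 12) = (-3 - 3) - 33*(-11) = -6 + 363 = 357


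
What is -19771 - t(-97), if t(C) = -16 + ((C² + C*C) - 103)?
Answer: -38470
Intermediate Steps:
t(C) = -119 + 2*C² (t(C) = -16 + ((C² + C²) - 103) = -16 + (2*C² - 103) = -16 + (-103 + 2*C²) = -119 + 2*C²)
-19771 - t(-97) = -19771 - (-119 + 2*(-97)²) = -19771 - (-119 + 2*9409) = -19771 - (-119 + 18818) = -19771 - 1*18699 = -19771 - 18699 = -38470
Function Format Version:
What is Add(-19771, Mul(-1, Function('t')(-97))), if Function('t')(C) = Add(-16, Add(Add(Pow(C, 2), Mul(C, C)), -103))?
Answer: -38470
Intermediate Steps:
Function('t')(C) = Add(-119, Mul(2, Pow(C, 2))) (Function('t')(C) = Add(-16, Add(Add(Pow(C, 2), Pow(C, 2)), -103)) = Add(-16, Add(Mul(2, Pow(C, 2)), -103)) = Add(-16, Add(-103, Mul(2, Pow(C, 2)))) = Add(-119, Mul(2, Pow(C, 2))))
Add(-19771, Mul(-1, Function('t')(-97))) = Add(-19771, Mul(-1, Add(-119, Mul(2, Pow(-97, 2))))) = Add(-19771, Mul(-1, Add(-119, Mul(2, 9409)))) = Add(-19771, Mul(-1, Add(-119, 18818))) = Add(-19771, Mul(-1, 18699)) = Add(-19771, -18699) = -38470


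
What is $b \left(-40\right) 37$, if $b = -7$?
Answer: $10360$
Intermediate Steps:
$b \left(-40\right) 37 = \left(-7\right) \left(-40\right) 37 = 280 \cdot 37 = 10360$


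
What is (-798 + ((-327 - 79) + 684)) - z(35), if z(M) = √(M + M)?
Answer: -520 - √70 ≈ -528.37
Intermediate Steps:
z(M) = √2*√M (z(M) = √(2*M) = √2*√M)
(-798 + ((-327 - 79) + 684)) - z(35) = (-798 + ((-327 - 79) + 684)) - √2*√35 = (-798 + (-406 + 684)) - √70 = (-798 + 278) - √70 = -520 - √70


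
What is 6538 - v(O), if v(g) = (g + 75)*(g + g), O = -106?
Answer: -34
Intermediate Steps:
v(g) = 2*g*(75 + g) (v(g) = (75 + g)*(2*g) = 2*g*(75 + g))
6538 - v(O) = 6538 - 2*(-106)*(75 - 106) = 6538 - 2*(-106)*(-31) = 6538 - 1*6572 = 6538 - 6572 = -34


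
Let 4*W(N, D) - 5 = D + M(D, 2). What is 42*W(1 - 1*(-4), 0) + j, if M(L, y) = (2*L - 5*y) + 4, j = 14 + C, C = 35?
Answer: 77/2 ≈ 38.500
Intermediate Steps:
j = 49 (j = 14 + 35 = 49)
M(L, y) = 4 - 5*y + 2*L (M(L, y) = (-5*y + 2*L) + 4 = 4 - 5*y + 2*L)
W(N, D) = -1/4 + 3*D/4 (W(N, D) = 5/4 + (D + (4 - 5*2 + 2*D))/4 = 5/4 + (D + (4 - 10 + 2*D))/4 = 5/4 + (D + (-6 + 2*D))/4 = 5/4 + (-6 + 3*D)/4 = 5/4 + (-3/2 + 3*D/4) = -1/4 + 3*D/4)
42*W(1 - 1*(-4), 0) + j = 42*(-1/4 + (3/4)*0) + 49 = 42*(-1/4 + 0) + 49 = 42*(-1/4) + 49 = -21/2 + 49 = 77/2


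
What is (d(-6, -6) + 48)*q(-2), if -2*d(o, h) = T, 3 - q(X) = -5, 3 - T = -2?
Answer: 364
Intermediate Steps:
T = 5 (T = 3 - 1*(-2) = 3 + 2 = 5)
q(X) = 8 (q(X) = 3 - 1*(-5) = 3 + 5 = 8)
d(o, h) = -5/2 (d(o, h) = -½*5 = -5/2)
(d(-6, -6) + 48)*q(-2) = (-5/2 + 48)*8 = (91/2)*8 = 364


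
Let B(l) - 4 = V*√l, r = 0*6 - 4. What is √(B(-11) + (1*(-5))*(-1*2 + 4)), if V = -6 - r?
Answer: √(-6 - 2*I*√11) ≈ 1.2133 - 2.7335*I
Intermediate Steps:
r = -4 (r = 0 - 4 = -4)
V = -2 (V = -6 - 1*(-4) = -6 + 4 = -2)
B(l) = 4 - 2*√l
√(B(-11) + (1*(-5))*(-1*2 + 4)) = √((4 - 2*I*√11) + (1*(-5))*(-1*2 + 4)) = √((4 - 2*I*√11) - 5*(-2 + 4)) = √((4 - 2*I*√11) - 5*2) = √((4 - 2*I*√11) - 10) = √(-6 - 2*I*√11)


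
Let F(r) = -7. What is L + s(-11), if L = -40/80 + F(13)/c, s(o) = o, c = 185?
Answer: -4269/370 ≈ -11.538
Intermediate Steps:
L = -199/370 (L = -40/80 - 7/185 = -40*1/80 - 7*1/185 = -½ - 7/185 = -199/370 ≈ -0.53784)
L + s(-11) = -199/370 - 11 = -4269/370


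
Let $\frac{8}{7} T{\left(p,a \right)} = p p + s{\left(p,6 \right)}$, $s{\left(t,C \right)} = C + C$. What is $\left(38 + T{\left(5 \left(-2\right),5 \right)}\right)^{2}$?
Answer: $18496$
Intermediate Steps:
$s{\left(t,C \right)} = 2 C$
$T{\left(p,a \right)} = \frac{21}{2} + \frac{7 p^{2}}{8}$ ($T{\left(p,a \right)} = \frac{7 \left(p p + 2 \cdot 6\right)}{8} = \frac{7 \left(p^{2} + 12\right)}{8} = \frac{7 \left(12 + p^{2}\right)}{8} = \frac{21}{2} + \frac{7 p^{2}}{8}$)
$\left(38 + T{\left(5 \left(-2\right),5 \right)}\right)^{2} = \left(38 + \left(\frac{21}{2} + \frac{7 \left(5 \left(-2\right)\right)^{2}}{8}\right)\right)^{2} = \left(38 + \left(\frac{21}{2} + \frac{7 \left(-10\right)^{2}}{8}\right)\right)^{2} = \left(38 + \left(\frac{21}{2} + \frac{7}{8} \cdot 100\right)\right)^{2} = \left(38 + \left(\frac{21}{2} + \frac{175}{2}\right)\right)^{2} = \left(38 + 98\right)^{2} = 136^{2} = 18496$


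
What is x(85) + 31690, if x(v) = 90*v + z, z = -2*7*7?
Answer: 39242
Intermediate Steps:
z = -98 (z = -14*7 = -98)
x(v) = -98 + 90*v (x(v) = 90*v - 98 = -98 + 90*v)
x(85) + 31690 = (-98 + 90*85) + 31690 = (-98 + 7650) + 31690 = 7552 + 31690 = 39242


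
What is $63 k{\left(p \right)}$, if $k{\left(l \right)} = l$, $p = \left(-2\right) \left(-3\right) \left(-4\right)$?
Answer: $-1512$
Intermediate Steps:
$p = -24$ ($p = 6 \left(-4\right) = -24$)
$63 k{\left(p \right)} = 63 \left(-24\right) = -1512$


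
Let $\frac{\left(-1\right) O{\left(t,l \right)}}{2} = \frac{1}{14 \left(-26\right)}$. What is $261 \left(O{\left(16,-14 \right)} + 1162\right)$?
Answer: $\frac{55197585}{182} \approx 3.0328 \cdot 10^{5}$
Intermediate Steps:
$O{\left(t,l \right)} = \frac{1}{182}$ ($O{\left(t,l \right)} = - 2 \frac{1}{14 \left(-26\right)} = - 2 \cdot \frac{1}{14} \left(- \frac{1}{26}\right) = \left(-2\right) \left(- \frac{1}{364}\right) = \frac{1}{182}$)
$261 \left(O{\left(16,-14 \right)} + 1162\right) = 261 \left(\frac{1}{182} + 1162\right) = 261 \cdot \frac{211485}{182} = \frac{55197585}{182}$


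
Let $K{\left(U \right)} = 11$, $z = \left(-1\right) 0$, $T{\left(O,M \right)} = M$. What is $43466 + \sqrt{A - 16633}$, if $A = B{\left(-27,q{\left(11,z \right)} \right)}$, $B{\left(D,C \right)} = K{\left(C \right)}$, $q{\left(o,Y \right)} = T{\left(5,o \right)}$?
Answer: $43466 + i \sqrt{16622} \approx 43466.0 + 128.93 i$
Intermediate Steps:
$z = 0$
$q{\left(o,Y \right)} = o$
$B{\left(D,C \right)} = 11$
$A = 11$
$43466 + \sqrt{A - 16633} = 43466 + \sqrt{11 - 16633} = 43466 + \sqrt{-16622} = 43466 + i \sqrt{16622}$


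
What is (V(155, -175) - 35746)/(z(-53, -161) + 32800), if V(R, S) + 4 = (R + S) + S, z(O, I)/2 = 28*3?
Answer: -2765/2536 ≈ -1.0903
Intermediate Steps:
z(O, I) = 168 (z(O, I) = 2*(28*3) = 2*84 = 168)
V(R, S) = -4 + R + 2*S (V(R, S) = -4 + ((R + S) + S) = -4 + (R + 2*S) = -4 + R + 2*S)
(V(155, -175) - 35746)/(z(-53, -161) + 32800) = ((-4 + 155 + 2*(-175)) - 35746)/(168 + 32800) = ((-4 + 155 - 350) - 35746)/32968 = (-199 - 35746)*(1/32968) = -35945*1/32968 = -2765/2536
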